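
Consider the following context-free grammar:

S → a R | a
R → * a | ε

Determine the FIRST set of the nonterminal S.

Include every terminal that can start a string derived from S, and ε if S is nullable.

We compute FIRST(S) using the standard algorithm.
FIRST(R) = {*, ε}
FIRST(S) = {a}
Therefore, FIRST(S) = {a}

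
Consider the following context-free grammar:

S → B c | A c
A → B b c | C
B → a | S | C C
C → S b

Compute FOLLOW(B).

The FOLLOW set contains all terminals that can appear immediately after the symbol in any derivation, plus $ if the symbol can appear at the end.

We compute FOLLOW(B) using the standard algorithm.
FOLLOW(S) starts with {$}.
FIRST(A) = {a}
FIRST(B) = {a}
FIRST(C) = {a}
FIRST(S) = {a}
FOLLOW(A) = {c}
FOLLOW(B) = {b, c}
FOLLOW(C) = {a, b, c}
FOLLOW(S) = {$, b, c}
Therefore, FOLLOW(B) = {b, c}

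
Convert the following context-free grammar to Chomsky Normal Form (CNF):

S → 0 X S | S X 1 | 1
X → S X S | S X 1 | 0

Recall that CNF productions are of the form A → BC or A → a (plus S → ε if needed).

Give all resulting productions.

T0 → 0; T1 → 1; S → 1; X → 0; S → T0 X0; X0 → X S; S → S X1; X1 → X T1; X → S X2; X2 → X S; X → S X3; X3 → X T1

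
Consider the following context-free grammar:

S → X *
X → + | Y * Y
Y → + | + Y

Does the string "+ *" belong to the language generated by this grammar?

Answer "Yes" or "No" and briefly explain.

Yes - a valid derivation exists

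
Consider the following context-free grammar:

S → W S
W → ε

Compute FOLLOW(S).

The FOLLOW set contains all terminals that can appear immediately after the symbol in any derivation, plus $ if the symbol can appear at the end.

We compute FOLLOW(S) using the standard algorithm.
FOLLOW(S) starts with {$}.
FIRST(S) = {}
FIRST(W) = {ε}
FOLLOW(S) = {$}
FOLLOW(W) = {}
Therefore, FOLLOW(S) = {$}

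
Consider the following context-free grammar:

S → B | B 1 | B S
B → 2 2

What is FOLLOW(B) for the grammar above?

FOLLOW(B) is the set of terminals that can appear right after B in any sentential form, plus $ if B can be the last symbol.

We compute FOLLOW(B) using the standard algorithm.
FOLLOW(S) starts with {$}.
FIRST(B) = {2}
FIRST(S) = {2}
FOLLOW(B) = {$, 1, 2}
FOLLOW(S) = {$}
Therefore, FOLLOW(B) = {$, 1, 2}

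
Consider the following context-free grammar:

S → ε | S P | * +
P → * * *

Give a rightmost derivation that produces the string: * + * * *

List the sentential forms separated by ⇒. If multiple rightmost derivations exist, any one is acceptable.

S ⇒ S P ⇒ S * * * ⇒ * + * * *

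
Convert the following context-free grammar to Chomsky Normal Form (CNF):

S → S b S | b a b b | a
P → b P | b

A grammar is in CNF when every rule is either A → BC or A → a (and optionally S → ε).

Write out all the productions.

TB → b; TA → a; S → a; P → b; S → S X0; X0 → TB S; S → TB X1; X1 → TA X2; X2 → TB TB; P → TB P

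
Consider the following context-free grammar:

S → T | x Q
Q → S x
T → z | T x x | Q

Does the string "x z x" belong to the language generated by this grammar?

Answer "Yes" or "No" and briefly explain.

Yes - a valid derivation exists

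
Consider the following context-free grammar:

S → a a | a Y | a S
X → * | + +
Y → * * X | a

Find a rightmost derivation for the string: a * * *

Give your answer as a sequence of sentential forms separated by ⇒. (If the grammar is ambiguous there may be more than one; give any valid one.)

S ⇒ a Y ⇒ a * * X ⇒ a * * *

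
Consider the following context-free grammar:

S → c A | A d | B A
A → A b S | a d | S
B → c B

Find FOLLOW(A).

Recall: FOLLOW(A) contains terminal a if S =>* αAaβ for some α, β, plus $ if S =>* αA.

We compute FOLLOW(A) using the standard algorithm.
FOLLOW(S) starts with {$}.
FIRST(A) = {a, c}
FIRST(B) = {c}
FIRST(S) = {a, c}
FOLLOW(A) = {$, b, d}
FOLLOW(B) = {a, c}
FOLLOW(S) = {$, b, d}
Therefore, FOLLOW(A) = {$, b, d}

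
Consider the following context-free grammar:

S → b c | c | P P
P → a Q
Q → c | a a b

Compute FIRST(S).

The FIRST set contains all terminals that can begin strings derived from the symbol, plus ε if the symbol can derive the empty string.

We compute FIRST(S) using the standard algorithm.
FIRST(P) = {a}
FIRST(Q) = {a, c}
FIRST(S) = {a, b, c}
Therefore, FIRST(S) = {a, b, c}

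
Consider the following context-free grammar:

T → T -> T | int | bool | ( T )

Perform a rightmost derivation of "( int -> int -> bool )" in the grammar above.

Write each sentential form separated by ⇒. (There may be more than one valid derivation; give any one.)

T ⇒ ( T ) ⇒ ( T -> T ) ⇒ ( T -> T -> T ) ⇒ ( T -> T -> bool ) ⇒ ( T -> int -> bool ) ⇒ ( int -> int -> bool )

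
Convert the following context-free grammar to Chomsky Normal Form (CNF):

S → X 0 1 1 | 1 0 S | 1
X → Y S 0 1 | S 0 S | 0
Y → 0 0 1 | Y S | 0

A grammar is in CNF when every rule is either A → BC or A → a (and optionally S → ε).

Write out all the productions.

T0 → 0; T1 → 1; S → 1; X → 0; Y → 0; S → X X0; X0 → T0 X1; X1 → T1 T1; S → T1 X2; X2 → T0 S; X → Y X3; X3 → S X4; X4 → T0 T1; X → S X5; X5 → T0 S; Y → T0 X6; X6 → T0 T1; Y → Y S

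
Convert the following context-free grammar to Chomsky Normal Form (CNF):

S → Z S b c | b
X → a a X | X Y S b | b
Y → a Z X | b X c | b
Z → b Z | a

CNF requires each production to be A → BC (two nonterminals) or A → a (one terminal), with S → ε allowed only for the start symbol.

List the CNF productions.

TB → b; TC → c; S → b; TA → a; X → b; Y → b; Z → a; S → Z X0; X0 → S X1; X1 → TB TC; X → TA X2; X2 → TA X; X → X X3; X3 → Y X4; X4 → S TB; Y → TA X5; X5 → Z X; Y → TB X6; X6 → X TC; Z → TB Z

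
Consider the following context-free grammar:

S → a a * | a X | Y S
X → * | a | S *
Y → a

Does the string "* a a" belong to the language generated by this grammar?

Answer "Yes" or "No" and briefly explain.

No - no valid derivation exists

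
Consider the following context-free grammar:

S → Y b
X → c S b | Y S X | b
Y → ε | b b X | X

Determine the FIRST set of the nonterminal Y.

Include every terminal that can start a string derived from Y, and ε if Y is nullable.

We compute FIRST(Y) using the standard algorithm.
FIRST(S) = {b, c}
FIRST(X) = {b, c}
FIRST(Y) = {b, c, ε}
Therefore, FIRST(Y) = {b, c, ε}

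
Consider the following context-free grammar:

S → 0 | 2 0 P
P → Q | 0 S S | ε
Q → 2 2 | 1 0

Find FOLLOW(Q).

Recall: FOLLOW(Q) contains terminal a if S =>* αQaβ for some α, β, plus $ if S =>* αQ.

We compute FOLLOW(Q) using the standard algorithm.
FOLLOW(S) starts with {$}.
FIRST(P) = {0, 1, 2, ε}
FIRST(Q) = {1, 2}
FIRST(S) = {0, 2}
FOLLOW(P) = {$, 0, 2}
FOLLOW(Q) = {$, 0, 2}
FOLLOW(S) = {$, 0, 2}
Therefore, FOLLOW(Q) = {$, 0, 2}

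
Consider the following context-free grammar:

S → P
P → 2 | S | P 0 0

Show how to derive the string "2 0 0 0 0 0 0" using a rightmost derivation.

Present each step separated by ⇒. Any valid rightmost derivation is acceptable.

S ⇒ P ⇒ P 0 0 ⇒ P 0 0 0 0 ⇒ P 0 0 0 0 0 0 ⇒ 2 0 0 0 0 0 0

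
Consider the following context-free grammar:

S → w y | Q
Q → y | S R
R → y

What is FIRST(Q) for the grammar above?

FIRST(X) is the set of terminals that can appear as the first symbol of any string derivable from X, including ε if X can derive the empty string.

We compute FIRST(Q) using the standard algorithm.
FIRST(Q) = {w, y}
FIRST(R) = {y}
FIRST(S) = {w, y}
Therefore, FIRST(Q) = {w, y}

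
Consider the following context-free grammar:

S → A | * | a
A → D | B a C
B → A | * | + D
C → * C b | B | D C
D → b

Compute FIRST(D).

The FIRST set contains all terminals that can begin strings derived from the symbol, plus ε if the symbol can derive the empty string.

We compute FIRST(D) using the standard algorithm.
FIRST(A) = {*, +, b}
FIRST(B) = {*, +, b}
FIRST(C) = {*, +, b}
FIRST(D) = {b}
FIRST(S) = {*, +, a, b}
Therefore, FIRST(D) = {b}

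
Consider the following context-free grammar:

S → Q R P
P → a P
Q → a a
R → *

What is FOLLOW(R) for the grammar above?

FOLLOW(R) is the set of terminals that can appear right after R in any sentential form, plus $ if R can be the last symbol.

We compute FOLLOW(R) using the standard algorithm.
FOLLOW(S) starts with {$}.
FIRST(P) = {a}
FIRST(Q) = {a}
FIRST(R) = {*}
FIRST(S) = {a}
FOLLOW(P) = {$}
FOLLOW(Q) = {*}
FOLLOW(R) = {a}
FOLLOW(S) = {$}
Therefore, FOLLOW(R) = {a}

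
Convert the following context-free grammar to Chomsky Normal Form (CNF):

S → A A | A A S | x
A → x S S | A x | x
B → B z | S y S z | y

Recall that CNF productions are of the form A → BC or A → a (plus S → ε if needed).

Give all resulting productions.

S → x; TX → x; A → x; TZ → z; TY → y; B → y; S → A A; S → A X0; X0 → A S; A → TX X1; X1 → S S; A → A TX; B → B TZ; B → S X2; X2 → TY X3; X3 → S TZ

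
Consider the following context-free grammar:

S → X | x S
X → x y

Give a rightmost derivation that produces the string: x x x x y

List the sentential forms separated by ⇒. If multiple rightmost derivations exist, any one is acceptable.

S ⇒ x S ⇒ x x S ⇒ x x x S ⇒ x x x X ⇒ x x x x y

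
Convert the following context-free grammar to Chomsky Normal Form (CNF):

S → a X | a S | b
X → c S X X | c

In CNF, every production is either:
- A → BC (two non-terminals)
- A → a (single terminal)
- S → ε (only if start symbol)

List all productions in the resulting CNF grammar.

TA → a; S → b; TC → c; X → c; S → TA X; S → TA S; X → TC X0; X0 → S X1; X1 → X X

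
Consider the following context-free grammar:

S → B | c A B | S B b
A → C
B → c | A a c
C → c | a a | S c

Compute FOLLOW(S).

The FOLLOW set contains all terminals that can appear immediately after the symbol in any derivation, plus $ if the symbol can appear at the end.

We compute FOLLOW(S) using the standard algorithm.
FOLLOW(S) starts with {$}.
FIRST(A) = {a, c}
FIRST(B) = {a, c}
FIRST(C) = {a, c}
FIRST(S) = {a, c}
FOLLOW(A) = {a, c}
FOLLOW(B) = {$, a, b, c}
FOLLOW(C) = {a, c}
FOLLOW(S) = {$, a, c}
Therefore, FOLLOW(S) = {$, a, c}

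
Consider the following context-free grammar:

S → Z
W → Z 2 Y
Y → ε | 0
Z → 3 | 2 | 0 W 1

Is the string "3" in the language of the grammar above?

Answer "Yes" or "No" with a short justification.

Yes - a valid derivation exists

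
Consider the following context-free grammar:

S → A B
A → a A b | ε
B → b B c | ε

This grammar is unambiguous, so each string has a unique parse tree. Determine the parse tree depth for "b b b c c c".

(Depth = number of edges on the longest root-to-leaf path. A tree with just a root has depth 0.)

5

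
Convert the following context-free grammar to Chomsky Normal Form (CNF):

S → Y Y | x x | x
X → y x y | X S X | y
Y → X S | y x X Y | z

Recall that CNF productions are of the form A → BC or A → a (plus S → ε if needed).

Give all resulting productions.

TX → x; S → x; TY → y; X → y; Y → z; S → Y Y; S → TX TX; X → TY X0; X0 → TX TY; X → X X1; X1 → S X; Y → X S; Y → TY X2; X2 → TX X3; X3 → X Y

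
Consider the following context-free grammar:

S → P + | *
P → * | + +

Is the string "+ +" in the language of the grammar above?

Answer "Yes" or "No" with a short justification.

No - no valid derivation exists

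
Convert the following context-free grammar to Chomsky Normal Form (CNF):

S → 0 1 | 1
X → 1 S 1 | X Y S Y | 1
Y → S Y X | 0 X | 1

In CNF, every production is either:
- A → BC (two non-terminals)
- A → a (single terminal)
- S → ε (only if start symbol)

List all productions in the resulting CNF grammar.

T0 → 0; T1 → 1; S → 1; X → 1; Y → 1; S → T0 T1; X → T1 X0; X0 → S T1; X → X X1; X1 → Y X2; X2 → S Y; Y → S X3; X3 → Y X; Y → T0 X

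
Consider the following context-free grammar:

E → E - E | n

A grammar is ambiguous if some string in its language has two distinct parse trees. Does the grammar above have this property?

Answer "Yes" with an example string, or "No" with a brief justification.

Yes - the string 'n - n - n' has two distinct parse trees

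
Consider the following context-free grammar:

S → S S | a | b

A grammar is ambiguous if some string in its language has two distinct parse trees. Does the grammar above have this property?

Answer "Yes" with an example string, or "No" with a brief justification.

Yes - the string 'b a a b' has two distinct parse trees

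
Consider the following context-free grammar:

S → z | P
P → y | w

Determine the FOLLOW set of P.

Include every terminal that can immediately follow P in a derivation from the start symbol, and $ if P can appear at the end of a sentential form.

We compute FOLLOW(P) using the standard algorithm.
FOLLOW(S) starts with {$}.
FIRST(P) = {w, y}
FIRST(S) = {w, y, z}
FOLLOW(P) = {$}
FOLLOW(S) = {$}
Therefore, FOLLOW(P) = {$}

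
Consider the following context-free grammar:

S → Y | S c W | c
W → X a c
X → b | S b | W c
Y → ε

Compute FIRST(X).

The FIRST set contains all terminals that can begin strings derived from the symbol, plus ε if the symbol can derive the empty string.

We compute FIRST(X) using the standard algorithm.
FIRST(S) = {c, ε}
FIRST(W) = {b, c}
FIRST(X) = {b, c}
FIRST(Y) = {ε}
Therefore, FIRST(X) = {b, c}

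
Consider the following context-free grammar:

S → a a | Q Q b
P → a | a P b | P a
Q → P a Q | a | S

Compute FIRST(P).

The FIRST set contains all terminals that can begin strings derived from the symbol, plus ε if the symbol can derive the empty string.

We compute FIRST(P) using the standard algorithm.
FIRST(P) = {a}
FIRST(Q) = {a}
FIRST(S) = {a}
Therefore, FIRST(P) = {a}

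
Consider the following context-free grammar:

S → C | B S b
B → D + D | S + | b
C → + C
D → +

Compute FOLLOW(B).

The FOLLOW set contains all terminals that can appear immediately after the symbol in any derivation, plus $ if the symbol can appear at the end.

We compute FOLLOW(B) using the standard algorithm.
FOLLOW(S) starts with {$}.
FIRST(B) = {+, b}
FIRST(C) = {+}
FIRST(D) = {+}
FIRST(S) = {+, b}
FOLLOW(B) = {+, b}
FOLLOW(C) = {$, +, b}
FOLLOW(D) = {+, b}
FOLLOW(S) = {$, +, b}
Therefore, FOLLOW(B) = {+, b}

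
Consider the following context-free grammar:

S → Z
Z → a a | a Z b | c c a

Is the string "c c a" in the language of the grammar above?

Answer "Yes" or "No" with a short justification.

Yes - a valid derivation exists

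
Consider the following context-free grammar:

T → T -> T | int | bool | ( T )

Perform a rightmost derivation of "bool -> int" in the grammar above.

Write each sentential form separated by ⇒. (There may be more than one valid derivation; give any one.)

T ⇒ T -> T ⇒ T -> int ⇒ bool -> int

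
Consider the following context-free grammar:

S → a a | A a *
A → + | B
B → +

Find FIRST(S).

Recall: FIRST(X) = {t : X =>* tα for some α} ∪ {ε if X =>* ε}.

We compute FIRST(S) using the standard algorithm.
FIRST(A) = {+}
FIRST(B) = {+}
FIRST(S) = {+, a}
Therefore, FIRST(S) = {+, a}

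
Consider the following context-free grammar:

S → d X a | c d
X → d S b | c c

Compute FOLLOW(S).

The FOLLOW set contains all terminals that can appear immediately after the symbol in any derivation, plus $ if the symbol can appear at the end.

We compute FOLLOW(S) using the standard algorithm.
FOLLOW(S) starts with {$}.
FIRST(S) = {c, d}
FIRST(X) = {c, d}
FOLLOW(S) = {$, b}
FOLLOW(X) = {a}
Therefore, FOLLOW(S) = {$, b}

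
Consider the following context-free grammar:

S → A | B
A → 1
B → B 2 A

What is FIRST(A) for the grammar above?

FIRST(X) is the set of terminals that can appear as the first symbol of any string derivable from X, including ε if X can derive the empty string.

We compute FIRST(A) using the standard algorithm.
FIRST(A) = {1}
FIRST(B) = {}
FIRST(S) = {1}
Therefore, FIRST(A) = {1}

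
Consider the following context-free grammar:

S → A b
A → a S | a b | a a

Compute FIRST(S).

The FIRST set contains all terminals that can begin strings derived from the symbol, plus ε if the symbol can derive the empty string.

We compute FIRST(S) using the standard algorithm.
FIRST(A) = {a}
FIRST(S) = {a}
Therefore, FIRST(S) = {a}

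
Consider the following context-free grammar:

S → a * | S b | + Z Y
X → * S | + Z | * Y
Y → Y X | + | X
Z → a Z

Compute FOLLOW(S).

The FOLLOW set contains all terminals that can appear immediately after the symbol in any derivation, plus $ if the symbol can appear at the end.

We compute FOLLOW(S) using the standard algorithm.
FOLLOW(S) starts with {$}.
FIRST(S) = {+, a}
FIRST(X) = {*, +}
FIRST(Y) = {*, +}
FIRST(Z) = {a}
FOLLOW(S) = {$, *, +, b}
FOLLOW(X) = {$, *, +, b}
FOLLOW(Y) = {$, *, +, b}
FOLLOW(Z) = {$, *, +, b}
Therefore, FOLLOW(S) = {$, *, +, b}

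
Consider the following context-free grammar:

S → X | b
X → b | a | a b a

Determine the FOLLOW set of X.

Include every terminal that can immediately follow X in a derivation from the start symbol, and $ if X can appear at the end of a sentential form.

We compute FOLLOW(X) using the standard algorithm.
FOLLOW(S) starts with {$}.
FIRST(S) = {a, b}
FIRST(X) = {a, b}
FOLLOW(S) = {$}
FOLLOW(X) = {$}
Therefore, FOLLOW(X) = {$}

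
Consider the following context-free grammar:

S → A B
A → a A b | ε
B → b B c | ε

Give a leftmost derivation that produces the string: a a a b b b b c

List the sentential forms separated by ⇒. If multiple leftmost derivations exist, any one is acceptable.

S ⇒ A B ⇒ a A b B ⇒ a a A b b B ⇒ a a a A b b b B ⇒ a a a b b b B ⇒ a a a b b b b B c ⇒ a a a b b b b c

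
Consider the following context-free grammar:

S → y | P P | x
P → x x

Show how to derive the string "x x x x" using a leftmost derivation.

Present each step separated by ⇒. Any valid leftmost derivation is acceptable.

S ⇒ P P ⇒ x x P ⇒ x x x x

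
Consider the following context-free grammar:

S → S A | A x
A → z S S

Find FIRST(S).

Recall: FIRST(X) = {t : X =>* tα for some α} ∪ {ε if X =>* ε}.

We compute FIRST(S) using the standard algorithm.
FIRST(A) = {z}
FIRST(S) = {z}
Therefore, FIRST(S) = {z}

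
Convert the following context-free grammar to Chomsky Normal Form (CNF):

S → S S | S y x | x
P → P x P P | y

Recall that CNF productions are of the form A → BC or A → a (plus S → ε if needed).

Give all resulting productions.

TY → y; TX → x; S → x; P → y; S → S S; S → S X0; X0 → TY TX; P → P X1; X1 → TX X2; X2 → P P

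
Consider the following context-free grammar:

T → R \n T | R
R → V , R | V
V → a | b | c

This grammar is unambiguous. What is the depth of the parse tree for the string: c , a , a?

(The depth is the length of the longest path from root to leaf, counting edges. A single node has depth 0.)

5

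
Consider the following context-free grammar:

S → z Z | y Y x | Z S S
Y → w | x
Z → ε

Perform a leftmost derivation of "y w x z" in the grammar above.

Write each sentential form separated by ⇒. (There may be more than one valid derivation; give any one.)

S ⇒ Z S S ⇒ S S ⇒ y Y x S ⇒ y w x S ⇒ y w x z Z ⇒ y w x z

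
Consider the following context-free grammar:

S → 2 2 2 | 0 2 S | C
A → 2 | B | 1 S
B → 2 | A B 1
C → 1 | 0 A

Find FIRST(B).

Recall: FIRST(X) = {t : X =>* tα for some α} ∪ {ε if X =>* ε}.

We compute FIRST(B) using the standard algorithm.
FIRST(A) = {1, 2}
FIRST(B) = {1, 2}
FIRST(C) = {0, 1}
FIRST(S) = {0, 1, 2}
Therefore, FIRST(B) = {1, 2}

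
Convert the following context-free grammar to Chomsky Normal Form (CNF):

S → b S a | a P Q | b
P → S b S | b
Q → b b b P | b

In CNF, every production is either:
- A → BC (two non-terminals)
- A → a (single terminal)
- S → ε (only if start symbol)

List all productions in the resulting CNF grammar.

TB → b; TA → a; S → b; P → b; Q → b; S → TB X0; X0 → S TA; S → TA X1; X1 → P Q; P → S X2; X2 → TB S; Q → TB X3; X3 → TB X4; X4 → TB P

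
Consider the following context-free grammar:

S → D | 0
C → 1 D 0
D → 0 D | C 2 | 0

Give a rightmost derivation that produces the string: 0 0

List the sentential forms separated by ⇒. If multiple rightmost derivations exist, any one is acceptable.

S ⇒ D ⇒ 0 D ⇒ 0 0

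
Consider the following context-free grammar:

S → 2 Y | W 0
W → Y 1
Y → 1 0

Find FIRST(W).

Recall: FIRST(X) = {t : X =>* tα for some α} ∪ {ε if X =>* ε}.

We compute FIRST(W) using the standard algorithm.
FIRST(S) = {1, 2}
FIRST(W) = {1}
FIRST(Y) = {1}
Therefore, FIRST(W) = {1}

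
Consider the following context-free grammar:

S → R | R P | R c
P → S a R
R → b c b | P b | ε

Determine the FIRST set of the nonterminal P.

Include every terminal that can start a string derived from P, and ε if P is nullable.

We compute FIRST(P) using the standard algorithm.
FIRST(P) = {a, b, c}
FIRST(R) = {a, b, c, ε}
FIRST(S) = {a, b, c, ε}
Therefore, FIRST(P) = {a, b, c}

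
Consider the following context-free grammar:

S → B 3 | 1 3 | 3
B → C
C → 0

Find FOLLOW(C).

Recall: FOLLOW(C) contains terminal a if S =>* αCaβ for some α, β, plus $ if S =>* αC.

We compute FOLLOW(C) using the standard algorithm.
FOLLOW(S) starts with {$}.
FIRST(B) = {0}
FIRST(C) = {0}
FIRST(S) = {0, 1, 3}
FOLLOW(B) = {3}
FOLLOW(C) = {3}
FOLLOW(S) = {$}
Therefore, FOLLOW(C) = {3}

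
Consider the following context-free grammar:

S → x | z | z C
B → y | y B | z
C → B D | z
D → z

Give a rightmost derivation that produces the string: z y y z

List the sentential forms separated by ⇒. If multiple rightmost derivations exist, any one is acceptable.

S ⇒ z C ⇒ z B D ⇒ z B z ⇒ z y B z ⇒ z y y z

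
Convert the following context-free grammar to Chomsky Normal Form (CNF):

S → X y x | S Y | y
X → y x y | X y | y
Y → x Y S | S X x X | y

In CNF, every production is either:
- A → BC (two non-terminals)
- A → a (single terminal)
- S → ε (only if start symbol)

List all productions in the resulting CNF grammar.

TY → y; TX → x; S → y; X → y; Y → y; S → X X0; X0 → TY TX; S → S Y; X → TY X1; X1 → TX TY; X → X TY; Y → TX X2; X2 → Y S; Y → S X3; X3 → X X4; X4 → TX X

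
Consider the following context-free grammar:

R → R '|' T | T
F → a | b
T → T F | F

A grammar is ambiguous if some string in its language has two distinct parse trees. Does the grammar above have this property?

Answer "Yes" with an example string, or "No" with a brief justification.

No - the grammar is unambiguous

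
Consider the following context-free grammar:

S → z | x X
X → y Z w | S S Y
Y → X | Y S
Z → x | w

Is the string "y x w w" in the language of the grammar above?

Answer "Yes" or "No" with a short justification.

No - no valid derivation exists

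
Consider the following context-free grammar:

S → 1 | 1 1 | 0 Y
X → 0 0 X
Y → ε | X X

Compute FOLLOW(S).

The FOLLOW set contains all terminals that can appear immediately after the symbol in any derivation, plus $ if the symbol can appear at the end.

We compute FOLLOW(S) using the standard algorithm.
FOLLOW(S) starts with {$}.
FIRST(S) = {0, 1}
FIRST(X) = {0}
FIRST(Y) = {0, ε}
FOLLOW(S) = {$}
FOLLOW(X) = {$, 0}
FOLLOW(Y) = {$}
Therefore, FOLLOW(S) = {$}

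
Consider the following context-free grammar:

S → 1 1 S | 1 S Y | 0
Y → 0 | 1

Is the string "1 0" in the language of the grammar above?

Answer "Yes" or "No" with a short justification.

No - no valid derivation exists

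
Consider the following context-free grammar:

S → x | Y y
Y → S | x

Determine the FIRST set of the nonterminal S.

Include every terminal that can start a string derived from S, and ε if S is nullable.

We compute FIRST(S) using the standard algorithm.
FIRST(S) = {x}
FIRST(Y) = {x}
Therefore, FIRST(S) = {x}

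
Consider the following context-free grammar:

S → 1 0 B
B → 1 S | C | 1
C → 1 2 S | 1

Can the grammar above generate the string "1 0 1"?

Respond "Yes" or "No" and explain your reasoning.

Yes - a valid derivation exists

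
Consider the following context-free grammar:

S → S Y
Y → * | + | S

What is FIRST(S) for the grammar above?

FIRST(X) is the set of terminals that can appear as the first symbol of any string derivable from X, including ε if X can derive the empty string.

We compute FIRST(S) using the standard algorithm.
FIRST(S) = {}
FIRST(Y) = {*, +}
Therefore, FIRST(S) = {}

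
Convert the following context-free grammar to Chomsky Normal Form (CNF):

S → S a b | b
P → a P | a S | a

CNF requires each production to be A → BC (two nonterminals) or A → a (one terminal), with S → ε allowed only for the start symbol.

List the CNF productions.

TA → a; TB → b; S → b; P → a; S → S X0; X0 → TA TB; P → TA P; P → TA S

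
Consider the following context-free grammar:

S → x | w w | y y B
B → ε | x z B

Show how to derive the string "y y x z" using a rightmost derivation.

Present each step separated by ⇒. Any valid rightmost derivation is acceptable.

S ⇒ y y B ⇒ y y x z B ⇒ y y x z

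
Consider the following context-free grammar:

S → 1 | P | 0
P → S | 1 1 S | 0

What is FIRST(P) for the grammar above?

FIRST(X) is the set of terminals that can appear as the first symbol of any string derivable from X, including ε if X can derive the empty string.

We compute FIRST(P) using the standard algorithm.
FIRST(P) = {0, 1}
FIRST(S) = {0, 1}
Therefore, FIRST(P) = {0, 1}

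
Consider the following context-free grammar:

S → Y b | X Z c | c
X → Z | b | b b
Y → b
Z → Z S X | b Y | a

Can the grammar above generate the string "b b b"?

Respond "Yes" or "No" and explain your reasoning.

No - no valid derivation exists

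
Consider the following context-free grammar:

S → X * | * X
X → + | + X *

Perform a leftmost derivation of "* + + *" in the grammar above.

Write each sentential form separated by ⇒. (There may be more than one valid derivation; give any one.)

S ⇒ * X ⇒ * + X * ⇒ * + + *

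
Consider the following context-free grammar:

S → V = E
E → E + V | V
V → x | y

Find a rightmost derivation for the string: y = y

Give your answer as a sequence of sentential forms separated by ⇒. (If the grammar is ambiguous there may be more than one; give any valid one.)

S ⇒ V = E ⇒ V = V ⇒ V = y ⇒ y = y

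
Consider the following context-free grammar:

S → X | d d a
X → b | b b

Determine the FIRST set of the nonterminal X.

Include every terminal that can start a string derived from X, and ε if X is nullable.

We compute FIRST(X) using the standard algorithm.
FIRST(S) = {b, d}
FIRST(X) = {b}
Therefore, FIRST(X) = {b}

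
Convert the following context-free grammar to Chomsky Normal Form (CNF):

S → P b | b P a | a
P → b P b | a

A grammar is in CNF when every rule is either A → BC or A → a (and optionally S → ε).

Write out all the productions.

TB → b; TA → a; S → a; P → a; S → P TB; S → TB X0; X0 → P TA; P → TB X1; X1 → P TB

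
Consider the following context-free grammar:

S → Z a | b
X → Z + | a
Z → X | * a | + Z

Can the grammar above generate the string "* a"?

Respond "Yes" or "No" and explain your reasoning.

No - no valid derivation exists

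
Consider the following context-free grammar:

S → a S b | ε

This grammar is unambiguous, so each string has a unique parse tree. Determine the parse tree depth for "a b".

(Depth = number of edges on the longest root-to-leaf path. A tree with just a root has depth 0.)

2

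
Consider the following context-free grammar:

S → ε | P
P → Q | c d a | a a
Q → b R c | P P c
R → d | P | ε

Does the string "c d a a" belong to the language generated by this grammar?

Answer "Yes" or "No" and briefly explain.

No - no valid derivation exists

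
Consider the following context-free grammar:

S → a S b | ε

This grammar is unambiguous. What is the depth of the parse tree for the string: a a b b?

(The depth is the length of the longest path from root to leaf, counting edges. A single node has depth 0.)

3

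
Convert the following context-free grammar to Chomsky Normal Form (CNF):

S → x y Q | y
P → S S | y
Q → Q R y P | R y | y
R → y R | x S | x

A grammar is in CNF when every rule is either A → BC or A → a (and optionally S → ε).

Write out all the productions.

TX → x; TY → y; S → y; P → y; Q → y; R → x; S → TX X0; X0 → TY Q; P → S S; Q → Q X1; X1 → R X2; X2 → TY P; Q → R TY; R → TY R; R → TX S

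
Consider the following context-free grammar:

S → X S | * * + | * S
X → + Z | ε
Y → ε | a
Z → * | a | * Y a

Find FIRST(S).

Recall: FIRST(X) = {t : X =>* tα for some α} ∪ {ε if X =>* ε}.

We compute FIRST(S) using the standard algorithm.
FIRST(S) = {*, +}
FIRST(X) = {+, ε}
FIRST(Y) = {a, ε}
FIRST(Z) = {*, a}
Therefore, FIRST(S) = {*, +}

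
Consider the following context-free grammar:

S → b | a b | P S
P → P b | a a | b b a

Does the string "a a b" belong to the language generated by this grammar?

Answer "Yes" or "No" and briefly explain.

Yes - a valid derivation exists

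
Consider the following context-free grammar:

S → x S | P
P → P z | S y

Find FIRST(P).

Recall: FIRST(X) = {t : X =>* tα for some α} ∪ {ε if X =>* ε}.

We compute FIRST(P) using the standard algorithm.
FIRST(P) = {x}
FIRST(S) = {x}
Therefore, FIRST(P) = {x}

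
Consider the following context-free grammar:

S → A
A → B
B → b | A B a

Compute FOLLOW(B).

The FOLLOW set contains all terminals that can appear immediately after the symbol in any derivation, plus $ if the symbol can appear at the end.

We compute FOLLOW(B) using the standard algorithm.
FOLLOW(S) starts with {$}.
FIRST(A) = {b}
FIRST(B) = {b}
FIRST(S) = {b}
FOLLOW(A) = {$, b}
FOLLOW(B) = {$, a, b}
FOLLOW(S) = {$}
Therefore, FOLLOW(B) = {$, a, b}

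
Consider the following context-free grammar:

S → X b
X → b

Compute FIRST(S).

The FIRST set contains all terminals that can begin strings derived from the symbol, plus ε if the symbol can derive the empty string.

We compute FIRST(S) using the standard algorithm.
FIRST(S) = {b}
FIRST(X) = {b}
Therefore, FIRST(S) = {b}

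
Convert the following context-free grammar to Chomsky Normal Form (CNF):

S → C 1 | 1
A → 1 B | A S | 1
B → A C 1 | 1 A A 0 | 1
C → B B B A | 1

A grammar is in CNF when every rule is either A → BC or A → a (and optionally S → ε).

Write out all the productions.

T1 → 1; S → 1; A → 1; T0 → 0; B → 1; C → 1; S → C T1; A → T1 B; A → A S; B → A X0; X0 → C T1; B → T1 X1; X1 → A X2; X2 → A T0; C → B X3; X3 → B X4; X4 → B A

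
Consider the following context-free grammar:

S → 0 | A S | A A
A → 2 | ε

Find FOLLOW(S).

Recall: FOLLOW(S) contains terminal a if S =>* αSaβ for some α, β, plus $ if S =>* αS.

We compute FOLLOW(S) using the standard algorithm.
FOLLOW(S) starts with {$}.
FIRST(A) = {2, ε}
FIRST(S) = {0, 2, ε}
FOLLOW(A) = {$, 0, 2}
FOLLOW(S) = {$}
Therefore, FOLLOW(S) = {$}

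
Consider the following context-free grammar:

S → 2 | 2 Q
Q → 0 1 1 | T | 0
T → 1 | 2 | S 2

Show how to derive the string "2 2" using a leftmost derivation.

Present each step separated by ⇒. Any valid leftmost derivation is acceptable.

S ⇒ 2 Q ⇒ 2 T ⇒ 2 2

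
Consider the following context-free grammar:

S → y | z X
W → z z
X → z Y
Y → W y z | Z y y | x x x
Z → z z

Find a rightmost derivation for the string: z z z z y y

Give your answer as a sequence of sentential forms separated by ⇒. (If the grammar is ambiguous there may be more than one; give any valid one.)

S ⇒ z X ⇒ z z Y ⇒ z z Z y y ⇒ z z z z y y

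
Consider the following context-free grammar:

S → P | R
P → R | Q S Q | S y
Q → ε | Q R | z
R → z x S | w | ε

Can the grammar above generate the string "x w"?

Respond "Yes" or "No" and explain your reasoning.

No - no valid derivation exists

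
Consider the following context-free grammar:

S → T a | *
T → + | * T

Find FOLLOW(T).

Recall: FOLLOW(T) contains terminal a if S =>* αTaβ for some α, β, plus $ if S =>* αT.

We compute FOLLOW(T) using the standard algorithm.
FOLLOW(S) starts with {$}.
FIRST(S) = {*, +}
FIRST(T) = {*, +}
FOLLOW(S) = {$}
FOLLOW(T) = {a}
Therefore, FOLLOW(T) = {a}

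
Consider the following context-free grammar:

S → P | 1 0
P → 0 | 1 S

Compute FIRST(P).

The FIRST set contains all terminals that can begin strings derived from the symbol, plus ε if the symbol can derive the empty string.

We compute FIRST(P) using the standard algorithm.
FIRST(P) = {0, 1}
FIRST(S) = {0, 1}
Therefore, FIRST(P) = {0, 1}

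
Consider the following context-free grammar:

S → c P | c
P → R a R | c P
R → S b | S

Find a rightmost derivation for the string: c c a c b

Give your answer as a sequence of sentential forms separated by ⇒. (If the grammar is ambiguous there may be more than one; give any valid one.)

S ⇒ c P ⇒ c R a R ⇒ c R a S b ⇒ c R a c b ⇒ c S a c b ⇒ c c a c b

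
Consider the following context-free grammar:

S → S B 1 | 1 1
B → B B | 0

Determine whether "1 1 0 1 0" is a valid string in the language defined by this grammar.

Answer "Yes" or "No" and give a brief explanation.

No - no valid derivation exists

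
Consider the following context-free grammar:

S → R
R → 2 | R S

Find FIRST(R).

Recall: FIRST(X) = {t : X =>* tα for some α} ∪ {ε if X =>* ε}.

We compute FIRST(R) using the standard algorithm.
FIRST(R) = {2}
FIRST(S) = {2}
Therefore, FIRST(R) = {2}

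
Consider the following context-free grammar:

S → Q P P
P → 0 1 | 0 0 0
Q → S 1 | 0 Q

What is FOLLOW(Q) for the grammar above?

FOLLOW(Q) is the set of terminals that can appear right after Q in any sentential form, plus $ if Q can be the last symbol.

We compute FOLLOW(Q) using the standard algorithm.
FOLLOW(S) starts with {$}.
FIRST(P) = {0}
FIRST(Q) = {0}
FIRST(S) = {0}
FOLLOW(P) = {$, 0, 1}
FOLLOW(Q) = {0}
FOLLOW(S) = {$, 1}
Therefore, FOLLOW(Q) = {0}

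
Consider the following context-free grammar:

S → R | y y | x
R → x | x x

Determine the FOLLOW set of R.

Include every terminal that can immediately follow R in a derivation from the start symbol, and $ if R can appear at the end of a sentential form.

We compute FOLLOW(R) using the standard algorithm.
FOLLOW(S) starts with {$}.
FIRST(R) = {x}
FIRST(S) = {x, y}
FOLLOW(R) = {$}
FOLLOW(S) = {$}
Therefore, FOLLOW(R) = {$}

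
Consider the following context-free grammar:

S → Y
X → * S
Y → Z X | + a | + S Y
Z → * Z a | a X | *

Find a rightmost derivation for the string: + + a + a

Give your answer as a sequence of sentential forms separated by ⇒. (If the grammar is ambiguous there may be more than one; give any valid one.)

S ⇒ Y ⇒ + S Y ⇒ + S + a ⇒ + Y + a ⇒ + + a + a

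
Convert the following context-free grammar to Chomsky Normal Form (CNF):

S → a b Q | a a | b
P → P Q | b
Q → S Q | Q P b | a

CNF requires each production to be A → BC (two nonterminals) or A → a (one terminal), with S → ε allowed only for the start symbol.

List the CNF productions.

TA → a; TB → b; S → b; P → b; Q → a; S → TA X0; X0 → TB Q; S → TA TA; P → P Q; Q → S Q; Q → Q X1; X1 → P TB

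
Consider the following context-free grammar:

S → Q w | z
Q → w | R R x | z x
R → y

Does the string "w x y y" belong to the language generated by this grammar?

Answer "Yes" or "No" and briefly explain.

No - no valid derivation exists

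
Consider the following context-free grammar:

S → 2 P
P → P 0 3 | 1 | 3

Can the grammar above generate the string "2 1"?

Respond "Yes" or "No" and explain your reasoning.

Yes - a valid derivation exists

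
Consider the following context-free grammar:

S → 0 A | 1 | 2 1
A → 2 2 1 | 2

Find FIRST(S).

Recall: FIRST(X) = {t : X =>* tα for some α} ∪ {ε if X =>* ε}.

We compute FIRST(S) using the standard algorithm.
FIRST(A) = {2}
FIRST(S) = {0, 1, 2}
Therefore, FIRST(S) = {0, 1, 2}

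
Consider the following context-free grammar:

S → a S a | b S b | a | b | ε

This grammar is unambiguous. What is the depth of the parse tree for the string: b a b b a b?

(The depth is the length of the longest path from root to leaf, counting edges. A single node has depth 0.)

4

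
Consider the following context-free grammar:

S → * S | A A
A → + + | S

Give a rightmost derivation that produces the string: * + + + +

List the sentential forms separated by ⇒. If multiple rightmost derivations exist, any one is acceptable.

S ⇒ * S ⇒ * A A ⇒ * A + + ⇒ * + + + +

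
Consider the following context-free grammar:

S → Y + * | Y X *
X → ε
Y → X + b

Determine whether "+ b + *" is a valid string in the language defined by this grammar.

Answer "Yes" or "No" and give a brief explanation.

Yes - a valid derivation exists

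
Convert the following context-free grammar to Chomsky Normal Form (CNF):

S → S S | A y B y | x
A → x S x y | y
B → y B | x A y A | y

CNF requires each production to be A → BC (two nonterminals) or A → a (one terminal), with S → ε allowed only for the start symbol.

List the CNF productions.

TY → y; S → x; TX → x; A → y; B → y; S → S S; S → A X0; X0 → TY X1; X1 → B TY; A → TX X2; X2 → S X3; X3 → TX TY; B → TY B; B → TX X4; X4 → A X5; X5 → TY A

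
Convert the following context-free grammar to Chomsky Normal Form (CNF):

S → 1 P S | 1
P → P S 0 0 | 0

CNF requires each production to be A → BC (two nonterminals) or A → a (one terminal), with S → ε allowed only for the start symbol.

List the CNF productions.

T1 → 1; S → 1; T0 → 0; P → 0; S → T1 X0; X0 → P S; P → P X1; X1 → S X2; X2 → T0 T0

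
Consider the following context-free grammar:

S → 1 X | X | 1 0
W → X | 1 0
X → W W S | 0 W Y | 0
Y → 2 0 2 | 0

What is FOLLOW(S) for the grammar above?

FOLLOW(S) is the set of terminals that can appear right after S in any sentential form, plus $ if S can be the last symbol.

We compute FOLLOW(S) using the standard algorithm.
FOLLOW(S) starts with {$}.
FIRST(S) = {0, 1}
FIRST(W) = {0, 1}
FIRST(X) = {0, 1}
FIRST(Y) = {0, 2}
FOLLOW(S) = {$, 0, 1, 2}
FOLLOW(W) = {0, 1, 2}
FOLLOW(X) = {$, 0, 1, 2}
FOLLOW(Y) = {$, 0, 1, 2}
Therefore, FOLLOW(S) = {$, 0, 1, 2}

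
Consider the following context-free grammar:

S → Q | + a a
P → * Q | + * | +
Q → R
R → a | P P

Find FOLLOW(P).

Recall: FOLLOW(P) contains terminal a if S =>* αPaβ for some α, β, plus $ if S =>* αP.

We compute FOLLOW(P) using the standard algorithm.
FOLLOW(S) starts with {$}.
FIRST(P) = {*, +}
FIRST(Q) = {*, +, a}
FIRST(R) = {*, +, a}
FIRST(S) = {*, +, a}
FOLLOW(P) = {$, *, +}
FOLLOW(Q) = {$, *, +}
FOLLOW(R) = {$, *, +}
FOLLOW(S) = {$}
Therefore, FOLLOW(P) = {$, *, +}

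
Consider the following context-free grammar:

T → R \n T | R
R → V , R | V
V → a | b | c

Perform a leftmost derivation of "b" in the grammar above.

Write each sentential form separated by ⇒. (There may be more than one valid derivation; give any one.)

T ⇒ R ⇒ V ⇒ b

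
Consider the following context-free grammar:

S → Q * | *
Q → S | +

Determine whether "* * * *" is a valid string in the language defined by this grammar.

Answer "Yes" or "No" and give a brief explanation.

Yes - a valid derivation exists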